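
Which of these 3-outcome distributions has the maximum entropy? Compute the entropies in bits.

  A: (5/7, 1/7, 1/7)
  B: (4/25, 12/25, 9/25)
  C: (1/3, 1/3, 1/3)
C

For a discrete distribution over n outcomes, entropy is maximized by the uniform distribution.

Computing entropies:
H(A) = 1.1488 bits
H(B) = 1.4619 bits
H(C) = 1.5850 bits

The uniform distribution (where all probabilities equal 1/3) achieves the maximum entropy of log_2(3) = 1.5850 bits.

Distribution C has the highest entropy.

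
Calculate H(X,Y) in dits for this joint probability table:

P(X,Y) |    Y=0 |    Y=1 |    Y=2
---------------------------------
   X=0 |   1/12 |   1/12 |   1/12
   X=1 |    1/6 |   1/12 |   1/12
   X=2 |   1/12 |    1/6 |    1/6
0.9287 dits

Joint entropy is H(X,Y) = -Σ_{x,y} p(x,y) log p(x,y).

Summing over all non-zero entries:
H(X,Y) = -[1/12·log_10(1/12) + 1/12·log_10(1/12) + 1/12·log_10(1/12) + 1/6·log_10(1/6) + 1/12·log_10(1/12) + 1/12·log_10(1/12) + 1/12·log_10(1/12) + 1/6·log_10(1/6) + 1/6·log_10(1/6)]
H(X,Y) = 0.9287 dits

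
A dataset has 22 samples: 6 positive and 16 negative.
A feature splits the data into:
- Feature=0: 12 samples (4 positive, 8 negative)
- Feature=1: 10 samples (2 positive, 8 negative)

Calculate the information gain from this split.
0.0163 bits

Information Gain = H(Y) - H(Y|Feature)

Before split:
P(positive) = 6/22 = 0.2727
H(Y) = 0.8454 bits

After split:
Feature=0: H = 0.9183 bits (weight = 12/22)
Feature=1: H = 0.7219 bits (weight = 10/22)
H(Y|Feature) = (12/22)×0.9183 + (10/22)×0.7219 = 0.8290 bits

Information Gain = 0.8454 - 0.8290 = 0.0163 bits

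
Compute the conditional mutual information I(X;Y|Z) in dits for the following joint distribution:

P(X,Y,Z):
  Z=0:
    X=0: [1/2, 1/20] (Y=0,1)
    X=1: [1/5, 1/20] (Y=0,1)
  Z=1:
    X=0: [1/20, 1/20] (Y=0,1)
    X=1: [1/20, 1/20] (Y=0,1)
0.0038 dits

Conditional mutual information: I(X;Y|Z) = H(X|Z) + H(Y|Z) - H(X,Y|Z)

H(Z) = 0.2173
H(X,Z) = 0.4933 → H(X|Z) = 0.2760
H(Y,Z) = 0.4084 → H(Y|Z) = 0.1911
H(X,Y,Z) = 0.6806 → H(X,Y|Z) = 0.4633

I(X;Y|Z) = 0.2760 + 0.1911 - 0.4633 = 0.0038 dits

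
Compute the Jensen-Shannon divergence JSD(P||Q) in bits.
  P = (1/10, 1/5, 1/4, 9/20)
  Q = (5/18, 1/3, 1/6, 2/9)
0.0780 bits

Jensen-Shannon divergence is:
JSD(P||Q) = 0.5 × D_KL(P||M) + 0.5 × D_KL(Q||M)
where M = 0.5 × (P + Q) is the mixture distribution.

M = 0.5 × (1/10, 1/5, 1/4, 9/20) + 0.5 × (5/18, 1/3, 1/6, 2/9) = (0.188889, 4/15, 5/24, 0.336111)

D_KL(P||M) = 0.0804 bits
D_KL(Q||M) = 0.0756 bits

JSD(P||Q) = 0.5 × 0.0804 + 0.5 × 0.0756 = 0.0780 bits

Unlike KL divergence, JSD is symmetric and bounded: 0 ≤ JSD ≤ log(2).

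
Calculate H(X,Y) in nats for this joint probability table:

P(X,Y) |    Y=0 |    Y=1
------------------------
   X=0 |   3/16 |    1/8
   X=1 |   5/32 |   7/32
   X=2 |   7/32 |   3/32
1.7507 nats

Joint entropy is H(X,Y) = -Σ_{x,y} p(x,y) log p(x,y).

Summing over all non-zero entries:
H(X,Y) = -[3/16·log_e(3/16) + 1/8·log_e(1/8) + 5/32·log_e(5/32) + 7/32·log_e(7/32) + 7/32·log_e(7/32) + 3/32·log_e(3/32)]
H(X,Y) = 1.7507 nats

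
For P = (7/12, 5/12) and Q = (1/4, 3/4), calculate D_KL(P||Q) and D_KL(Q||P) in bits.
D_KL(P||Q) = 0.3597, D_KL(Q||P) = 0.3304

KL divergence is not symmetric: D_KL(P||Q) ≠ D_KL(Q||P) in general.

D_KL(P||Q) = 0.3597 bits
D_KL(Q||P) = 0.3304 bits

No, they are not equal!

This asymmetry is why KL divergence is not a true distance metric.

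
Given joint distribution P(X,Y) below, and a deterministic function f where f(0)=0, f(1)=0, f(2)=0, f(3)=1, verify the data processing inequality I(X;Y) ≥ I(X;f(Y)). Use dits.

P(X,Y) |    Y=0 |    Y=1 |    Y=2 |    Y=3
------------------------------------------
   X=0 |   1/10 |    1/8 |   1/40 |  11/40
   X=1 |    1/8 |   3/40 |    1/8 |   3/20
I(X;Y) = 0.0267, I(X;f(Y)) = 0.0097, inequality holds: 0.0267 ≥ 0.0097

Data Processing Inequality: For any Markov chain X → Y → Z, we have I(X;Y) ≥ I(X;Z).

Here Z = f(Y) is a deterministic function of Y, forming X → Y → Z.

Original I(X;Y) = 0.0267 dits

After applying f:
P(X,Z) where Z=f(Y):
- P(X,Z=0) = P(X,Y=0) + P(X,Y=1) + P(X,Y=2)
- P(X,Z=1) = P(X,Y=3)

I(X;Z) = I(X;f(Y)) = 0.0097 dits

Verification: 0.0267 ≥ 0.0097 ✓

Information cannot be created by processing; the function f can only lose information about X.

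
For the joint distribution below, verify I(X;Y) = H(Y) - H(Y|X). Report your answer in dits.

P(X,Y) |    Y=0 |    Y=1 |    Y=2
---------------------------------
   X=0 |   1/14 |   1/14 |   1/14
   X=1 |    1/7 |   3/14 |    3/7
I(X;Y) = 0.0076 dits

Mutual information has multiple equivalent forms:
- I(X;Y) = H(X) - H(X|Y)
- I(X;Y) = H(Y) - H(Y|X)
- I(X;Y) = H(X) + H(Y) - H(X,Y)

Computing all quantities:
H(X) = 0.2257, H(Y) = 0.4493, H(X,Y) = 0.6674
H(X|Y) = 0.2181, H(Y|X) = 0.4417

Verification:
H(X) - H(X|Y) = 0.2257 - 0.2181 = 0.0076
H(Y) - H(Y|X) = 0.4493 - 0.4417 = 0.0076
H(X) + H(Y) - H(X,Y) = 0.2257 + 0.4493 - 0.6674 = 0.0076

All forms give I(X;Y) = 0.0076 dits. ✓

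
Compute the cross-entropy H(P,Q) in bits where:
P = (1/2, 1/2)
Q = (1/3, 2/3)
1.0850 bits

Cross-entropy: H(P,Q) = -Σ p(x) log q(x)

Alternatively: H(P,Q) = H(P) + D_KL(P||Q)
H(P) = 1.0000 bits
D_KL(P||Q) = 0.0850 bits

H(P,Q) = 1.0000 + 0.0850 = 1.0850 bits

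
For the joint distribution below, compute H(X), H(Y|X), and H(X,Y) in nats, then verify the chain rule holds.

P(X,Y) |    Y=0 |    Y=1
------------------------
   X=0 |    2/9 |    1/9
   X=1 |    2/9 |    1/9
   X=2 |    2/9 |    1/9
H(X,Y) = 1.7351, H(X) = 1.0986, H(Y|X) = 0.6365 (all in nats)

Chain rule: H(X,Y) = H(X) + H(Y|X)

Left side — joint entropy directly:
H(X,Y) = -Σ p(x,y) log p(x,y) = 1.7351 nats

Right side — compute H(Y|X) from the conditional distributions:
P(X) = (1/3, 1/3, 1/3), so H(X) = 1.0986 nats
H(Y|X) = Σ_x P(X=x) · H(Y|X=x):
  P(Y|X=0) = (2/3, 1/3), H(Y|X=0) = 0.6365, weight P(X=0) = 1/3
  P(Y|X=1) = (2/3, 1/3), H(Y|X=1) = 0.6365, weight P(X=1) = 1/3
  P(Y|X=2) = (2/3, 1/3), H(Y|X=2) = 0.6365, weight P(X=2) = 1/3
H(Y|X) = 0.6365 nats

H(X) + H(Y|X) = 1.0986 + 0.6365 = 1.7351 nats

Both sides equal 1.7351 nats. ✓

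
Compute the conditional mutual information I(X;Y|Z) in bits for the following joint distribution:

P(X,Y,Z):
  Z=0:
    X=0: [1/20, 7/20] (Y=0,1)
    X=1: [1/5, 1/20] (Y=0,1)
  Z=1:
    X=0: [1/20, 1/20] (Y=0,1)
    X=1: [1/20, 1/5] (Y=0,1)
0.2485 bits

Conditional mutual information: I(X;Y|Z) = H(X|Z) + H(Y|Z) - H(X,Y|Z)

H(Z) = 0.9341
H(X,Z) = 1.8610 → H(X|Z) = 0.9269
H(Y,Z) = 1.8610 → H(Y|Z) = 0.9269
H(X,Y,Z) = 2.5394 → H(X,Y|Z) = 1.6053

I(X;Y|Z) = 0.9269 + 0.9269 - 1.6053 = 0.2485 bits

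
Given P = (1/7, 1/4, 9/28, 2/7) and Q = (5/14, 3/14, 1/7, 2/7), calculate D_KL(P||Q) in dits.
0.0731 dits

KL divergence: D_KL(P||Q) = Σ p(x) log(p(x)/q(x))

Computing term by term:
  x=0: 1/7 × log_10[(1/7)/(5/14)] = 1/7 × -0.3979 = -0.0568
  x=1: 1/4 × log_10[(1/4)/(3/14)] = 1/4 × 0.0669 = 0.0167
  x=2: 9/28 × log_10[(9/28)/(1/7)] = 9/28 × 0.3522 = 0.1132
  x=3: 2/7 × log_10[(2/7)/(2/7)] = 2/7 × 0.0000 = 0.0000

D_KL(P||Q) = 0.0731 dits

Note: KL divergence is always non-negative and equals 0 iff P = Q.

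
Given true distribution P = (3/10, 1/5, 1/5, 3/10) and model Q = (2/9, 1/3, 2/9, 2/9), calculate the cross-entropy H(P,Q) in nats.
1.4230 nats

Cross-entropy: H(P,Q) = -Σ p(x) log q(x)

Alternatively: H(P,Q) = H(P) + D_KL(P||Q)
H(P) = 1.3662 nats
D_KL(P||Q) = 0.0568 nats

H(P,Q) = 1.3662 + 0.0568 = 1.4230 nats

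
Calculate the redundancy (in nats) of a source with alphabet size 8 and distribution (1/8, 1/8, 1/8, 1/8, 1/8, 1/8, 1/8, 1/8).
0.0000 nats

Redundancy measures how far a source is from maximum entropy:
R = H_max - H(X)

Maximum entropy for 8 symbols: H_max = log_e(8) = 2.0794 nats
Actual entropy: H(X) = 2.0794 nats
Redundancy: R = 2.0794 - 2.0794 = 0.0000 nats

This redundancy represents potential for compression: the source could be compressed by 0.0000 nats per symbol.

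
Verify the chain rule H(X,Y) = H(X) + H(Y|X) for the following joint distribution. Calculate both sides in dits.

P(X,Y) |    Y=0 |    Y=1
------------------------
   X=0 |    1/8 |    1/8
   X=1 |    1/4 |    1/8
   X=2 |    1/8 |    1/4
H(X,Y) = 0.7526, H(X) = 0.4700, H(Y|X) = 0.2826 (all in dits)

Chain rule: H(X,Y) = H(X) + H(Y|X)

Left side — joint entropy directly:
H(X,Y) = -Σ p(x,y) log p(x,y) = 0.7526 dits

Right side — compute H(Y|X) from the conditional distributions:
P(X) = (1/4, 3/8, 3/8), so H(X) = 0.4700 dits
H(Y|X) = Σ_x P(X=x) · H(Y|X=x):
  P(Y|X=0) = (1/2, 1/2), H(Y|X=0) = 0.3010, weight P(X=0) = 1/4
  P(Y|X=1) = (2/3, 1/3), H(Y|X=1) = 0.2764, weight P(X=1) = 3/8
  P(Y|X=2) = (1/3, 2/3), H(Y|X=2) = 0.2764, weight P(X=2) = 3/8
H(Y|X) = 0.2826 dits

H(X) + H(Y|X) = 0.4700 + 0.2826 = 0.7526 dits

Both sides equal 0.7526 dits. ✓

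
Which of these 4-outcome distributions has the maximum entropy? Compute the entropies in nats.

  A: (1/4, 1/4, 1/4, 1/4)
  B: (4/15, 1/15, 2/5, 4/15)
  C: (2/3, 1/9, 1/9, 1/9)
A

For a discrete distribution over n outcomes, entropy is maximized by the uniform distribution.

Computing entropies:
H(A) = 1.3863 nats
H(B) = 1.2520 nats
H(C) = 1.0027 nats

The uniform distribution (where all probabilities equal 1/4) achieves the maximum entropy of log_e(4) = 1.3863 nats.

Distribution A has the highest entropy.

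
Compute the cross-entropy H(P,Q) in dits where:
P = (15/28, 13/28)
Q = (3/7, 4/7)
0.3100 dits

Cross-entropy: H(P,Q) = -Σ p(x) log q(x)

Alternatively: H(P,Q) = H(P) + D_KL(P||Q)
H(P) = 0.2999 dits
D_KL(P||Q) = 0.0100 dits

H(P,Q) = 0.2999 + 0.0100 = 0.3100 dits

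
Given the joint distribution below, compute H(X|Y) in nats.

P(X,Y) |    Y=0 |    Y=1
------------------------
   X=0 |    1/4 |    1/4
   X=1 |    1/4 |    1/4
0.6931 nats

Using the chain rule: H(X|Y) = H(X,Y) - H(Y)

First, compute H(X,Y) = 1.3863 nats

Marginal P(Y) = (1/2, 1/2)
H(Y) = 0.6931 nats

H(X|Y) = H(X,Y) - H(Y) = 1.3863 - 0.6931 = 0.6931 nats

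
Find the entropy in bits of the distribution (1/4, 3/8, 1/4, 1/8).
1.9056 bits

Shannon entropy is H(X) = -Σ p(x) log p(x).

For P = (1/4, 3/8, 1/4, 1/8):
H = -1/4 × log_2(1/4) -3/8 × log_2(3/8) -1/4 × log_2(1/4) -1/8 × log_2(1/8)
H = 1.9056 bits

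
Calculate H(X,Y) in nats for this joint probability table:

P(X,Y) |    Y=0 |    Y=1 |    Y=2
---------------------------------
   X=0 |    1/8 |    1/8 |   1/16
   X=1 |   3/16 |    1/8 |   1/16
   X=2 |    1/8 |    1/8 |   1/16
2.1334 nats

Joint entropy is H(X,Y) = -Σ_{x,y} p(x,y) log p(x,y).

Summing over all non-zero entries:
H(X,Y) = -[1/8·log_e(1/8) + 1/8·log_e(1/8) + 1/16·log_e(1/16) + 3/16·log_e(3/16) + 1/8·log_e(1/8) + 1/16·log_e(1/16) + 1/8·log_e(1/8) + 1/8·log_e(1/8) + 1/16·log_e(1/16)]
H(X,Y) = 2.1334 nats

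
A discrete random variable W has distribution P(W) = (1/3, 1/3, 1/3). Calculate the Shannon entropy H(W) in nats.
1.0986 nats

Shannon entropy is H(X) = -Σ p(x) log p(x).

For P = (1/3, 1/3, 1/3):
H = -1/3 × log_e(1/3) -1/3 × log_e(1/3) -1/3 × log_e(1/3)
H = 1.0986 nats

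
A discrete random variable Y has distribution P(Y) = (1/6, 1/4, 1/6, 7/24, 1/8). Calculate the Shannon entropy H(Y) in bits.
2.2551 bits

Shannon entropy is H(X) = -Σ p(x) log p(x).

For P = (1/6, 1/4, 1/6, 7/24, 1/8):
H = -1/6 × log_2(1/6) -1/4 × log_2(1/4) -1/6 × log_2(1/6) -7/24 × log_2(7/24) -1/8 × log_2(1/8)
H = 2.2551 bits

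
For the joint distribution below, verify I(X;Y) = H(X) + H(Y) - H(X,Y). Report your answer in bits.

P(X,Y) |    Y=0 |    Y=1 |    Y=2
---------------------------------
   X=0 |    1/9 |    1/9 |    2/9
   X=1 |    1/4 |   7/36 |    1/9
I(X;Y) = 0.0745 bits

Mutual information has multiple equivalent forms:
- I(X;Y) = H(X) - H(X|Y)
- I(X;Y) = H(Y) - H(Y|X)
- I(X;Y) = H(X) + H(Y) - H(X,Y)

Computing all quantities:
H(X) = 0.9911, H(Y) = 1.5816, H(X,Y) = 2.4982
H(X|Y) = 0.9166, H(Y|X) = 1.5072

Verification:
H(X) - H(X|Y) = 0.9911 - 0.9166 = 0.0745
H(Y) - H(Y|X) = 1.5816 - 1.5072 = 0.0745
H(X) + H(Y) - H(X,Y) = 0.9911 + 1.5816 - 2.4982 = 0.0745

All forms give I(X;Y) = 0.0745 bits. ✓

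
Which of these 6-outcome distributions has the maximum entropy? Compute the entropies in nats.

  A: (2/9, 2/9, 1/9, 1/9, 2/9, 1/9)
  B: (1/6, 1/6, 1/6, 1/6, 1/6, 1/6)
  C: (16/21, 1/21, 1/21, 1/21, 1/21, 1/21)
B

For a discrete distribution over n outcomes, entropy is maximized by the uniform distribution.

Computing entropies:
H(A) = 1.7351 nats
H(B) = 1.7918 nats
H(C) = 0.9321 nats

The uniform distribution (where all probabilities equal 1/6) achieves the maximum entropy of log_e(6) = 1.7918 nats.

Distribution B has the highest entropy.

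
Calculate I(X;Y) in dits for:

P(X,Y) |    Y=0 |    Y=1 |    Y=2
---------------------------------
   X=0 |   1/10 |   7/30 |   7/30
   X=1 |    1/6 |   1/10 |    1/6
0.0141 dits

Mutual information: I(X;Y) = H(X) + H(Y) - H(X,Y)

Marginals:
P(X) = (17/30, 13/30), H(X) = 0.2972 dits
P(Y) = (4/15, 1/3, 2/5), H(Y) = 0.4713 dits

Joint entropy: H(X,Y) = 0.7543 dits

I(X;Y) = 0.2972 + 0.4713 - 0.7543 = 0.0141 dits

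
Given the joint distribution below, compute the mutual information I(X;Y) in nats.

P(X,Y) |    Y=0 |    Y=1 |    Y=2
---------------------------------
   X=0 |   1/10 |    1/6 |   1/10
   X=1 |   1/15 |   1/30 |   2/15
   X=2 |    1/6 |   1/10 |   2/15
0.0500 nats

Mutual information: I(X;Y) = H(X) + H(Y) - H(X,Y)

Marginals:
P(X) = (11/30, 7/30, 2/5), H(X) = 1.0740 nats
P(Y) = (1/3, 3/10, 11/30), H(Y) = 1.0953 nats

Joint entropy: H(X,Y) = 2.1192 nats

I(X;Y) = 1.0740 + 1.0953 - 2.1192 = 0.0500 nats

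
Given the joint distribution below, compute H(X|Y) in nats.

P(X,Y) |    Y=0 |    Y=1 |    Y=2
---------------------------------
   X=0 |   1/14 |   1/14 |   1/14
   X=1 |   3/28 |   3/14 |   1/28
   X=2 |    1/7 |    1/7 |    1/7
1.0134 nats

Using the chain rule: H(X|Y) = H(X,Y) - H(Y)

First, compute H(X,Y) = 2.0879 nats

Marginal P(Y) = (9/28, 3/7, 1/4)
H(Y) = 1.0745 nats

H(X|Y) = H(X,Y) - H(Y) = 2.0879 - 1.0745 = 1.0134 nats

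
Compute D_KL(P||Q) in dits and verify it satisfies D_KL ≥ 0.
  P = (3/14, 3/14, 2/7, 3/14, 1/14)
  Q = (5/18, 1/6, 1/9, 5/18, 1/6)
0.0660 dits

KL divergence satisfies the Gibbs inequality: D_KL(P||Q) ≥ 0 for all distributions P, Q.

D_KL(P||Q) = Σ p(x) log(p(x)/q(x))
Term by term:
  x=0: 3/14 × log_10[(3/14)/(5/18)] = -0.0242
  x=1: 3/14 × log_10[(3/14)/(1/6)] = 0.0234
  x=2: 2/7 × log_10[(2/7)/(1/9)] = 0.1172
  x=3: 3/14 × log_10[(3/14)/(5/18)] = -0.0242
  x=4: 1/14 × log_10[(1/14)/(1/6)] = -0.0263
D_KL(P||Q) = 0.0660 dits

D_KL(P||Q) = 0.0660 ≥ 0 ✓

This non-negativity is a fundamental property: relative entropy cannot be negative because it measures how different Q is from P.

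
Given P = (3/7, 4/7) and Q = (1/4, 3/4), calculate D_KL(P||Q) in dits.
0.0328 dits

KL divergence: D_KL(P||Q) = Σ p(x) log(p(x)/q(x))

Computing term by term:
  x=0: 3/7 × log_10[(3/7)/(1/4)] = 3/7 × 0.2341 = 0.1003
  x=1: 4/7 × log_10[(4/7)/(3/4)] = 4/7 × -0.1181 = -0.0675

D_KL(P||Q) = 0.0328 dits

Note: KL divergence is always non-negative and equals 0 iff P = Q.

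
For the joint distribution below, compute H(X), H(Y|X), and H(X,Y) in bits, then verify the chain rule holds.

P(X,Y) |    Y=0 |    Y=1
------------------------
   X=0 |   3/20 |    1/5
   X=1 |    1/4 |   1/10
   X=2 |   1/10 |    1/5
H(X,Y) = 2.5037, H(X) = 1.5813, H(Y|X) = 0.9224 (all in bits)

Chain rule: H(X,Y) = H(X) + H(Y|X)

Left side — joint entropy directly:
H(X,Y) = -Σ p(x,y) log p(x,y) = 2.5037 bits

Right side — compute H(Y|X) from the conditional distributions:
P(X) = (7/20, 7/20, 3/10), so H(X) = 1.5813 bits
H(Y|X) = Σ_x P(X=x) · H(Y|X=x):
  P(Y|X=0) = (3/7, 4/7), H(Y|X=0) = 0.9852, weight P(X=0) = 7/20
  P(Y|X=1) = (5/7, 2/7), H(Y|X=1) = 0.8631, weight P(X=1) = 7/20
  P(Y|X=2) = (1/3, 2/3), H(Y|X=2) = 0.9183, weight P(X=2) = 3/10
H(Y|X) = 0.9224 bits

H(X) + H(Y|X) = 1.5813 + 0.9224 = 2.5037 bits

Both sides equal 2.5037 bits. ✓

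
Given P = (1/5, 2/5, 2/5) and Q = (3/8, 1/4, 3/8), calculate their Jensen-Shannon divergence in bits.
0.0324 bits

Jensen-Shannon divergence is:
JSD(P||Q) = 0.5 × D_KL(P||M) + 0.5 × D_KL(Q||M)
where M = 0.5 × (P + Q) is the mixture distribution.

M = 0.5 × (1/5, 2/5, 2/5) + 0.5 × (3/8, 1/4, 3/8) = (0.2875, 13/40, 0.3875)

D_KL(P||M) = 0.0334 bits
D_KL(Q||M) = 0.0314 bits

JSD(P||Q) = 0.5 × 0.0334 + 0.5 × 0.0314 = 0.0324 bits

Unlike KL divergence, JSD is symmetric and bounded: 0 ≤ JSD ≤ log(2).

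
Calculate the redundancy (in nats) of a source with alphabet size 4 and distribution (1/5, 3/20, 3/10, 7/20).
0.0512 nats

Redundancy measures how far a source is from maximum entropy:
R = H_max - H(X)

Maximum entropy for 4 symbols: H_max = log_e(4) = 1.3863 nats
Actual entropy: H(X) = 1.3351 nats
Redundancy: R = 1.3863 - 1.3351 = 0.0512 nats

This redundancy represents potential for compression: the source could be compressed by 0.0512 nats per symbol.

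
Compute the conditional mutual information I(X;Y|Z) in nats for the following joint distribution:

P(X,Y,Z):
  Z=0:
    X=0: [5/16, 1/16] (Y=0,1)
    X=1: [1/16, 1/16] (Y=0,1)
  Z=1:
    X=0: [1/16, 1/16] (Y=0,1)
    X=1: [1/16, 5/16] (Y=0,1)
0.0511 nats

Conditional mutual information: I(X;Y|Z) = H(X|Z) + H(Y|Z) - H(X,Y|Z)

H(Z) = 0.6931
H(X,Z) = 1.2555 → H(X|Z) = 0.5623
H(Y,Z) = 1.2555 → H(Y|Z) = 0.5623
H(X,Y,Z) = 1.7667 → H(X,Y|Z) = 1.0735

I(X;Y|Z) = 0.5623 + 0.5623 - 1.0735 = 0.0511 nats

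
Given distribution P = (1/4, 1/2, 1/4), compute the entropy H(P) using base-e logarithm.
1.0397 nats

Shannon entropy is H(X) = -Σ p(x) log p(x).

For P = (1/4, 1/2, 1/4):
H = -1/4 × log_e(1/4) -1/2 × log_e(1/2) -1/4 × log_e(1/4)
H = 1.0397 nats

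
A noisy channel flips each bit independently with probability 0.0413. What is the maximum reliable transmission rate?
0.7518 bits

For a binary symmetric channel (BSC) with error probability p:
Capacity C = 1 - H(p) bits per symbol

where H(p) = -p log₂(p) - (1-p) log₂(1-p) is the binary entropy function.

H(0.0413) = 0.2482 bits
C = 1 - 0.2482 = 0.7518 bits per symbol

This means we can reliably transmit up to 0.7518 bits of information per channel use.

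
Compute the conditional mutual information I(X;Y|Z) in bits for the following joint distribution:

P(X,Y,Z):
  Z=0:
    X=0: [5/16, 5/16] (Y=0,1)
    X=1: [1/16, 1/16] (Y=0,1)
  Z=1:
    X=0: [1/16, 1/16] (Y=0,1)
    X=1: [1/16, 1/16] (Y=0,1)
0.0000 bits

Conditional mutual information: I(X;Y|Z) = H(X|Z) + H(Y|Z) - H(X,Y|Z)

H(Z) = 0.8113
H(X,Z) = 1.5488 → H(X|Z) = 0.7375
H(Y,Z) = 1.8113 → H(Y|Z) = 1.0000
H(X,Y,Z) = 2.5488 → H(X,Y|Z) = 1.7375

I(X;Y|Z) = 0.7375 + 1.0000 - 1.7375 = 0.0000 bits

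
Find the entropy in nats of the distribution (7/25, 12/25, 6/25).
1.0512 nats

Shannon entropy is H(X) = -Σ p(x) log p(x).

For P = (7/25, 12/25, 6/25):
H = -7/25 × log_e(7/25) -12/25 × log_e(12/25) -6/25 × log_e(6/25)
H = 1.0512 nats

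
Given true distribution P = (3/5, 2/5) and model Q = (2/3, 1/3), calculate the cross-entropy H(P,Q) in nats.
0.6827 nats

Cross-entropy: H(P,Q) = -Σ p(x) log q(x)

Alternatively: H(P,Q) = H(P) + D_KL(P||Q)
H(P) = 0.6730 nats
D_KL(P||Q) = 0.0097 nats

H(P,Q) = 0.6730 + 0.0097 = 0.6827 nats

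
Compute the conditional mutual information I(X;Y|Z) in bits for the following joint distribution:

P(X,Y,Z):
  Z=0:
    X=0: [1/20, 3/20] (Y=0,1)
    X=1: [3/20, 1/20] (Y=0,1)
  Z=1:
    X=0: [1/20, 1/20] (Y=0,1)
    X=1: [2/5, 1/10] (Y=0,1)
0.1013 bits

Conditional mutual information: I(X;Y|Z) = H(X|Z) + H(Y|Z) - H(X,Y|Z)

H(Z) = 0.9710
H(X,Z) = 1.7610 → H(X|Z) = 0.7900
H(Y,Z) = 1.8577 → H(Y|Z) = 0.8868
H(X,Y,Z) = 2.5464 → H(X,Y|Z) = 1.5755

I(X;Y|Z) = 0.7900 + 0.8868 - 1.5755 = 0.1013 bits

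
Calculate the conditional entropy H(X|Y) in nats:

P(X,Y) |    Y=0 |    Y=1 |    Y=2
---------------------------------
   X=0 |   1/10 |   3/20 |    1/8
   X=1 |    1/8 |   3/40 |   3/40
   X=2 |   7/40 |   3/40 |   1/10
1.0639 nats

Using the chain rule: H(X|Y) = H(X,Y) - H(Y)

First, compute H(X,Y) = 2.1528 nats

Marginal P(Y) = (2/5, 3/10, 3/10)
H(Y) = 1.0889 nats

H(X|Y) = H(X,Y) - H(Y) = 2.1528 - 1.0889 = 1.0639 nats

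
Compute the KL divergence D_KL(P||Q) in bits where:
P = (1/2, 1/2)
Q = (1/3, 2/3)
0.0850 bits

KL divergence: D_KL(P||Q) = Σ p(x) log(p(x)/q(x))

Computing term by term:
  x=0: 1/2 × log_2[(1/2)/(1/3)] = 1/2 × 0.5850 = 0.2925
  x=1: 1/2 × log_2[(1/2)/(2/3)] = 1/2 × -0.4150 = -0.2075

D_KL(P||Q) = 0.0850 bits

Note: KL divergence is always non-negative and equals 0 iff P = Q.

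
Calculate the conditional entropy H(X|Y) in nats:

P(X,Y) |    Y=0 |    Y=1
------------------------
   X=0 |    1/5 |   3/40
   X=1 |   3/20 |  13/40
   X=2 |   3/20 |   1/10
0.9877 nats

Using the chain rule: H(X|Y) = H(X,Y) - H(Y)

First, compute H(X,Y) = 1.6808 nats

Marginal P(Y) = (1/2, 1/2)
H(Y) = 0.6931 nats

H(X|Y) = H(X,Y) - H(Y) = 1.6808 - 0.6931 = 0.9877 nats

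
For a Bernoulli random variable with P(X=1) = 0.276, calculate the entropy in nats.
0.5891 nats

The binary entropy function is:
H(p) = -p log(p) - (1-p) log(1-p)

H(0.276) = -0.276 × log_e(0.276) - 0.724 × log_e(0.724)
H(0.276) = 0.5891 nats

Note: Binary entropy is maximized at p=0.5 (H=1 bit) and minimized at p=0 or p=1 (H=0).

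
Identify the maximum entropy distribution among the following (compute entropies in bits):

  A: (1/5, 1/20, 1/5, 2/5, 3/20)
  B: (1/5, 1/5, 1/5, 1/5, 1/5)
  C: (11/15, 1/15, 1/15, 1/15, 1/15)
B

For a discrete distribution over n outcomes, entropy is maximized by the uniform distribution.

Computing entropies:
H(A) = 2.0842 bits
H(B) = 2.3219 bits
H(C) = 1.3700 bits

The uniform distribution (where all probabilities equal 1/5) achieves the maximum entropy of log_2(5) = 2.3219 bits.

Distribution B has the highest entropy.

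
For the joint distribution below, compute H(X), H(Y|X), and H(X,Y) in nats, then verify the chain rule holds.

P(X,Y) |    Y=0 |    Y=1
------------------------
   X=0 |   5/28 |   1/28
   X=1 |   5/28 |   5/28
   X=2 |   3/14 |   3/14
H(X,Y) = 1.7021, H(X) = 1.0609, H(Y|X) = 0.6412 (all in nats)

Chain rule: H(X,Y) = H(X) + H(Y|X)

Left side — joint entropy directly:
H(X,Y) = -Σ p(x,y) log p(x,y) = 1.7021 nats

Right side — compute H(Y|X) from the conditional distributions:
P(X) = (3/14, 5/14, 3/7), so H(X) = 1.0609 nats
H(Y|X) = Σ_x P(X=x) · H(Y|X=x):
  P(Y|X=0) = (5/6, 1/6), H(Y|X=0) = 0.4506, weight P(X=0) = 3/14
  P(Y|X=1) = (1/2, 1/2), H(Y|X=1) = 0.6931, weight P(X=1) = 5/14
  P(Y|X=2) = (1/2, 1/2), H(Y|X=2) = 0.6931, weight P(X=2) = 3/7
H(Y|X) = 0.6412 nats

H(X) + H(Y|X) = 1.0609 + 0.6412 = 1.7021 nats

Both sides equal 1.7021 nats. ✓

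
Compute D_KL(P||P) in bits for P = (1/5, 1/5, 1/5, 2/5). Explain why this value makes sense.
0.0000 bits

KL divergence satisfies the Gibbs inequality: D_KL(P||Q) ≥ 0 for all distributions P, Q.

D_KL(P||Q) = Σ p(x) log(p(x)/q(x))
Each term is p(x) × log_2(p(x)/p(x)) = p(x) × log_2(1) = 0, so the sum is 0.
D_KL(P||Q) = 0.0000 bits

When P = Q, the KL divergence is exactly 0, as there is no 'divergence' between identical distributions.

This non-negativity is a fundamental property: relative entropy cannot be negative because it measures how different Q is from P.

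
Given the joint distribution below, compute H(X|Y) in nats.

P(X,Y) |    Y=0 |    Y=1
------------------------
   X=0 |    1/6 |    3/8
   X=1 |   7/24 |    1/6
0.6348 nats

Using the chain rule: H(X|Y) = H(X,Y) - H(Y)

First, compute H(X,Y) = 1.3244 nats

Marginal P(Y) = (11/24, 13/24)
H(Y) = 0.6897 nats

H(X|Y) = H(X,Y) - H(Y) = 1.3244 - 0.6897 = 0.6348 nats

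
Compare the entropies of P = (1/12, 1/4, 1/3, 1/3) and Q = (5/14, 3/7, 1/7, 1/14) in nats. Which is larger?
P

Computing entropies in nats:
H(P) = 1.2861
H(Q) = 1.1973

Distribution P has higher entropy.

Intuition: The distribution closer to uniform (more spread out) has higher entropy.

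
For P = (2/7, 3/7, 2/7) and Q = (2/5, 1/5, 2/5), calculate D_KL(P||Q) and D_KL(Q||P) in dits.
D_KL(P||Q) = 0.0584, D_KL(Q||P) = 0.0507

KL divergence is not symmetric: D_KL(P||Q) ≠ D_KL(Q||P) in general.

D_KL(P||Q) = 0.0584 dits
D_KL(Q||P) = 0.0507 dits

No, they are not equal!

This asymmetry is why KL divergence is not a true distance metric.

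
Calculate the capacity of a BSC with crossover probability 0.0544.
0.6952 bits

For a binary symmetric channel (BSC) with error probability p:
Capacity C = 1 - H(p) bits per symbol

where H(p) = -p log₂(p) - (1-p) log₂(1-p) is the binary entropy function.

H(0.0544) = 0.3048 bits
C = 1 - 0.3048 = 0.6952 bits per symbol

This means we can reliably transmit up to 0.6952 bits of information per channel use.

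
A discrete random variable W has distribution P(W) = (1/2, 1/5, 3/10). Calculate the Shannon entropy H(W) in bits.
1.4855 bits

Shannon entropy is H(X) = -Σ p(x) log p(x).

For P = (1/2, 1/5, 3/10):
H = -1/2 × log_2(1/2) -1/5 × log_2(1/5) -3/10 × log_2(3/10)
H = 1.4855 bits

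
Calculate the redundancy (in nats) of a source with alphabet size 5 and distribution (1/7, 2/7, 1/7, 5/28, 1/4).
0.0413 nats

Redundancy measures how far a source is from maximum entropy:
R = H_max - H(X)

Maximum entropy for 5 symbols: H_max = log_e(5) = 1.6094 nats
Actual entropy: H(X) = 1.5681 nats
Redundancy: R = 1.6094 - 1.5681 = 0.0413 nats

This redundancy represents potential for compression: the source could be compressed by 0.0413 nats per symbol.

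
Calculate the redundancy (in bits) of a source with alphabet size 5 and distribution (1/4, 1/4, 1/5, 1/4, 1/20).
0.1414 bits

Redundancy measures how far a source is from maximum entropy:
R = H_max - H(X)

Maximum entropy for 5 symbols: H_max = log_2(5) = 2.3219 bits
Actual entropy: H(X) = 2.1805 bits
Redundancy: R = 2.3219 - 2.1805 = 0.1414 bits

This redundancy represents potential for compression: the source could be compressed by 0.1414 bits per symbol.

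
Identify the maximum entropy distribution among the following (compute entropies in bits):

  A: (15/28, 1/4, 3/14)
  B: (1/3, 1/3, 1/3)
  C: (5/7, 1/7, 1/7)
B

For a discrete distribution over n outcomes, entropy is maximized by the uniform distribution.

Computing entropies:
H(A) = 1.4586 bits
H(B) = 1.5850 bits
H(C) = 1.1488 bits

The uniform distribution (where all probabilities equal 1/3) achieves the maximum entropy of log_2(3) = 1.5850 bits.

Distribution B has the highest entropy.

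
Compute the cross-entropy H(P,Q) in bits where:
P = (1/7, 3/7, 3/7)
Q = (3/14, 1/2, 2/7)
1.5206 bits

Cross-entropy: H(P,Q) = -Σ p(x) log q(x)

Alternatively: H(P,Q) = H(P) + D_KL(P||Q)
H(P) = 1.4488 bits
D_KL(P||Q) = 0.0718 bits

H(P,Q) = 1.4488 + 0.0718 = 1.5206 bits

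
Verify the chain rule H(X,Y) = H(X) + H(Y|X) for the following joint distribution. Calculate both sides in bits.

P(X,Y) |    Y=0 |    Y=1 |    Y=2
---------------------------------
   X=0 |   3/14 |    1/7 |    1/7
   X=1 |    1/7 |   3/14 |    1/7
H(X,Y) = 2.5567, H(X) = 1.0000, H(Y|X) = 1.5567 (all in bits)

Chain rule: H(X,Y) = H(X) + H(Y|X)

Left side — joint entropy directly:
H(X,Y) = -Σ p(x,y) log p(x,y) = 2.5567 bits

Right side — compute H(Y|X) from the conditional distributions:
P(X) = (1/2, 1/2), so H(X) = 1.0000 bits
H(Y|X) = Σ_x P(X=x) · H(Y|X=x):
  P(Y|X=0) = (3/7, 2/7, 2/7), H(Y|X=0) = 1.5567, weight P(X=0) = 1/2
  P(Y|X=1) = (2/7, 3/7, 2/7), H(Y|X=1) = 1.5567, weight P(X=1) = 1/2
H(Y|X) = 1.5567 bits

H(X) + H(Y|X) = 1.0000 + 1.5567 = 2.5567 bits

Both sides equal 2.5567 bits. ✓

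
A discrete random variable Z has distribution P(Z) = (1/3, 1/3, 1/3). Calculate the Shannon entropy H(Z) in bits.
1.5850 bits

Shannon entropy is H(X) = -Σ p(x) log p(x).

For P = (1/3, 1/3, 1/3):
H = -1/3 × log_2(1/3) -1/3 × log_2(1/3) -1/3 × log_2(1/3)
H = 1.5850 bits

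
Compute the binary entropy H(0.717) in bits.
0.8595 bits

The binary entropy function is:
H(p) = -p log(p) - (1-p) log(1-p)

H(0.717) = -0.717 × log_2(0.717) - 0.283 × log_2(0.283)
H(0.717) = 0.8595 bits

Note: Binary entropy is maximized at p=0.5 (H=1 bit) and minimized at p=0 or p=1 (H=0).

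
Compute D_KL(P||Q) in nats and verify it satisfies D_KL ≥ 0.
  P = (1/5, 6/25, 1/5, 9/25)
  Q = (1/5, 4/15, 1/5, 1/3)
0.0024 nats

KL divergence satisfies the Gibbs inequality: D_KL(P||Q) ≥ 0 for all distributions P, Q.

D_KL(P||Q) = Σ p(x) log(p(x)/q(x))
Term by term:
  x=0: 1/5 × log_e[(1/5)/(1/5)] = 0.0000
  x=1: 6/25 × log_e[(6/25)/(4/15)] = -0.0253
  x=2: 1/5 × log_e[(1/5)/(1/5)] = 0.0000
  x=3: 9/25 × log_e[(9/25)/(1/3)] = 0.0277
D_KL(P||Q) = 0.0024 nats

D_KL(P||Q) = 0.0024 ≥ 0 ✓

This non-negativity is a fundamental property: relative entropy cannot be negative because it measures how different Q is from P.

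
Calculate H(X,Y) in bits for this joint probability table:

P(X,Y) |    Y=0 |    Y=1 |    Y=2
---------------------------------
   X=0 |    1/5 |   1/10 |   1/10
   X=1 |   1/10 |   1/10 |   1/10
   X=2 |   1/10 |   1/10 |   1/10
3.1219 bits

Joint entropy is H(X,Y) = -Σ_{x,y} p(x,y) log p(x,y).

Summing over all non-zero entries:
H(X,Y) = -[1/5·log_2(1/5) + 1/10·log_2(1/10) + 1/10·log_2(1/10) + 1/10·log_2(1/10) + 1/10·log_2(1/10) + 1/10·log_2(1/10) + 1/10·log_2(1/10) + 1/10·log_2(1/10) + 1/10·log_2(1/10)]
H(X,Y) = 3.1219 bits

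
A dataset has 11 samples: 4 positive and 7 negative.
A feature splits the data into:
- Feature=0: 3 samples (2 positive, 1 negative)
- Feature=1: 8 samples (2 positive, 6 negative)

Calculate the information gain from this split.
0.1052 bits

Information Gain = H(Y) - H(Y|Feature)

Before split:
P(positive) = 4/11 = 0.3636
H(Y) = 0.9457 bits

After split:
Feature=0: H = 0.9183 bits (weight = 3/11)
Feature=1: H = 0.8113 bits (weight = 8/11)
H(Y|Feature) = (3/11)×0.9183 + (8/11)×0.8113 = 0.8405 bits

Information Gain = 0.9457 - 0.8405 = 0.1052 bits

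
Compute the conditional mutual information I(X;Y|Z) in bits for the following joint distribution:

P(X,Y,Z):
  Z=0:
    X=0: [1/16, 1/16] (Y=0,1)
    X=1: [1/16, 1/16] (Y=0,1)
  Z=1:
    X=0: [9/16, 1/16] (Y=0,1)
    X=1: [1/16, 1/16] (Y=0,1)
0.0694 bits

Conditional mutual information: I(X;Y|Z) = H(X|Z) + H(Y|Z) - H(X,Y|Z)

H(Z) = 0.8113
H(X,Z) = 1.5488 → H(X|Z) = 0.7375
H(Y,Z) = 1.5488 → H(Y|Z) = 0.7375
H(X,Y,Z) = 2.2169 → H(X,Y|Z) = 1.4056

I(X;Y|Z) = 0.7375 + 0.7375 - 1.4056 = 0.0694 bits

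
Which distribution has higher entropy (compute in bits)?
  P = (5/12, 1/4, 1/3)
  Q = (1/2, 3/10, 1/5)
P

Computing entropies in bits:
H(P) = 1.5546
H(Q) = 1.4855

Distribution P has higher entropy.

Intuition: The distribution closer to uniform (more spread out) has higher entropy.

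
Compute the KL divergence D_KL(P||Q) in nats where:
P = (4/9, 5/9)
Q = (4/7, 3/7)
0.0325 nats

KL divergence: D_KL(P||Q) = Σ p(x) log(p(x)/q(x))

Computing term by term:
  x=0: 4/9 × log_e[(4/9)/(4/7)] = 4/9 × -0.2513 = -0.1117
  x=1: 5/9 × log_e[(5/9)/(3/7)] = 5/9 × 0.2595 = 0.1442

D_KL(P||Q) = 0.0325 nats

Note: KL divergence is always non-negative and equals 0 iff P = Q.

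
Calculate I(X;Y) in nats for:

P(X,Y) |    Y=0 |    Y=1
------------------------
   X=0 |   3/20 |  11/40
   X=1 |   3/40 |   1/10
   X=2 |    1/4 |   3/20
0.0318 nats

Mutual information: I(X;Y) = H(X) + H(Y) - H(X,Y)

Marginals:
P(X) = (17/40, 7/40, 2/5), H(X) = 1.0352 nats
P(Y) = (19/40, 21/40), H(Y) = 0.6919 nats

Joint entropy: H(X,Y) = 1.6953 nats

I(X;Y) = 1.0352 + 0.6919 - 1.6953 = 0.0318 nats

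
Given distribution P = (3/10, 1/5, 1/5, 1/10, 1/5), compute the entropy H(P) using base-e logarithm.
1.5571 nats

Shannon entropy is H(X) = -Σ p(x) log p(x).

For P = (3/10, 1/5, 1/5, 1/10, 1/5):
H = -3/10 × log_e(3/10) -1/5 × log_e(1/5) -1/5 × log_e(1/5) -1/10 × log_e(1/10) -1/5 × log_e(1/5)
H = 1.5571 nats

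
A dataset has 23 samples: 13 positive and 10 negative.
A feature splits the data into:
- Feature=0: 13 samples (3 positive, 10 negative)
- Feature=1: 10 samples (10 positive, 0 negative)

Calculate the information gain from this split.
0.5472 bits

Information Gain = H(Y) - H(Y|Feature)

Before split:
P(positive) = 13/23 = 0.5652
H(Y) = 0.9877 bits

After split:
Feature=0: H = 0.7793 bits (weight = 13/23)
Feature=1: H = 0.0000 bits (weight = 10/23)
H(Y|Feature) = (13/23)×0.7793 + (10/23)×0.0000 = 0.4405 bits

Information Gain = 0.9877 - 0.4405 = 0.5472 bits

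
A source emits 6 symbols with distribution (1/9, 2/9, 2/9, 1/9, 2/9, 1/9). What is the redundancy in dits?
0.0246 dits

Redundancy measures how far a source is from maximum entropy:
R = H_max - H(X)

Maximum entropy for 6 symbols: H_max = log_10(6) = 0.7782 dits
Actual entropy: H(X) = 0.7536 dits
Redundancy: R = 0.7782 - 0.7536 = 0.0246 dits

This redundancy represents potential for compression: the source could be compressed by 0.0246 dits per symbol.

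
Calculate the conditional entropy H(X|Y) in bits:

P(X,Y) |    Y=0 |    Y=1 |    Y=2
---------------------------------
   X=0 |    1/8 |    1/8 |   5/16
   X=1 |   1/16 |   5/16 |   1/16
0.7936 bits

Using the chain rule: H(X|Y) = H(X,Y) - H(Y)

First, compute H(X,Y) = 2.2988 bits

Marginal P(Y) = (3/16, 7/16, 3/8)
H(Y) = 1.5052 bits

H(X|Y) = H(X,Y) - H(Y) = 2.2988 - 1.5052 = 0.7936 bits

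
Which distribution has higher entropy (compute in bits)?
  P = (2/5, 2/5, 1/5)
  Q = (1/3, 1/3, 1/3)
Q

Computing entropies in bits:
H(P) = 1.5219
H(Q) = 1.5850

Distribution Q has higher entropy.

Intuition: The distribution closer to uniform (more spread out) has higher entropy.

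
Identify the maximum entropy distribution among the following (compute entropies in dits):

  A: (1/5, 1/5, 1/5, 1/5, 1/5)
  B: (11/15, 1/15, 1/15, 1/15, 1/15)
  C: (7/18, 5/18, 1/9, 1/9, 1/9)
A

For a discrete distribution over n outcomes, entropy is maximized by the uniform distribution.

Computing entropies:
H(A) = 0.6990 dits
H(B) = 0.4124 dits
H(C) = 0.6321 dits

The uniform distribution (where all probabilities equal 1/5) achieves the maximum entropy of log_10(5) = 0.6990 dits.

Distribution A has the highest entropy.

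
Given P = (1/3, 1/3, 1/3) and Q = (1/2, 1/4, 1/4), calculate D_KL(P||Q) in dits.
0.0246 dits

KL divergence: D_KL(P||Q) = Σ p(x) log(p(x)/q(x))

Computing term by term:
  x=0: 1/3 × log_10[(1/3)/(1/2)] = 1/3 × -0.1761 = -0.0587
  x=1: 1/3 × log_10[(1/3)/(1/4)] = 1/3 × 0.1249 = 0.0416
  x=2: 1/3 × log_10[(1/3)/(1/4)] = 1/3 × 0.1249 = 0.0416

D_KL(P||Q) = 0.0246 dits

Note: KL divergence is always non-negative and equals 0 iff P = Q.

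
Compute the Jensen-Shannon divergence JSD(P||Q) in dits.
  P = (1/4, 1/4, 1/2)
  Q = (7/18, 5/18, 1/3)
0.0071 dits

Jensen-Shannon divergence is:
JSD(P||Q) = 0.5 × D_KL(P||M) + 0.5 × D_KL(Q||M)
where M = 0.5 × (P + Q) is the mixture distribution.

M = 0.5 × (1/4, 1/4, 1/2) + 0.5 × (7/18, 5/18, 1/3) = (0.319444, 0.263889, 5/12)

D_KL(P||M) = 0.0071 dits
D_KL(Q||M) = 0.0071 dits

JSD(P||Q) = 0.5 × 0.0071 + 0.5 × 0.0071 = 0.0071 dits

Unlike KL divergence, JSD is symmetric and bounded: 0 ≤ JSD ≤ log(2).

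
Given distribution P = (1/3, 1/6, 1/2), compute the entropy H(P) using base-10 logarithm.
0.4392 dits

Shannon entropy is H(X) = -Σ p(x) log p(x).

For P = (1/3, 1/6, 1/2):
H = -1/3 × log_10(1/3) -1/6 × log_10(1/6) -1/2 × log_10(1/2)
H = 0.4392 dits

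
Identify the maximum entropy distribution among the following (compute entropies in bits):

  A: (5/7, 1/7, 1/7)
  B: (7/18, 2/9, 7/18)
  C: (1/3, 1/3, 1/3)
C

For a discrete distribution over n outcomes, entropy is maximized by the uniform distribution.

Computing entropies:
H(A) = 1.1488 bits
H(B) = 1.5420 bits
H(C) = 1.5850 bits

The uniform distribution (where all probabilities equal 1/3) achieves the maximum entropy of log_2(3) = 1.5850 bits.

Distribution C has the highest entropy.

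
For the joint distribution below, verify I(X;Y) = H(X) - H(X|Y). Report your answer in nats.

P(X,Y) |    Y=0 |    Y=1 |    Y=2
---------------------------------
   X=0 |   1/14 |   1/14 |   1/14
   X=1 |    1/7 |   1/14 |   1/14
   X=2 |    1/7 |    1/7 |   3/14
I(X;Y) = 0.0214 nats

Mutual information has multiple equivalent forms:
- I(X;Y) = H(X) - H(X|Y)
- I(X;Y) = H(Y) - H(Y|X)
- I(X;Y) = H(X) + H(Y) - H(X,Y)

Computing all quantities:
H(X) = 1.0346, H(Y) = 1.0934, H(X,Y) = 2.1066
H(X|Y) = 1.0132, H(Y|X) = 1.0720

Verification:
H(X) - H(X|Y) = 1.0346 - 1.0132 = 0.0214
H(Y) - H(Y|X) = 1.0934 - 1.0720 = 0.0214
H(X) + H(Y) - H(X,Y) = 1.0346 + 1.0934 - 2.1066 = 0.0214

All forms give I(X;Y) = 0.0214 nats. ✓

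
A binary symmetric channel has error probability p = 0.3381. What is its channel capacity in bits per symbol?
0.0770 bits

For a binary symmetric channel (BSC) with error probability p:
Capacity C = 1 - H(p) bits per symbol

where H(p) = -p log₂(p) - (1-p) log₂(1-p) is the binary entropy function.

H(0.3381) = 0.9230 bits
C = 1 - 0.9230 = 0.0770 bits per symbol

This means we can reliably transmit up to 0.0770 bits of information per channel use.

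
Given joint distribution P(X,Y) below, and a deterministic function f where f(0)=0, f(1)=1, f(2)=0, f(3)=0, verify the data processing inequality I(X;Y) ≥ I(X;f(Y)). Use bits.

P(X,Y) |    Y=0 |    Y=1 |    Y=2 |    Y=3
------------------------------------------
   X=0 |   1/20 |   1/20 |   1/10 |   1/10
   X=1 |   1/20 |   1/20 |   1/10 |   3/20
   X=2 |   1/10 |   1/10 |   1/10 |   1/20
I(X;Y) = 0.0681, I(X;f(Y)) = 0.0177, inequality holds: 0.0681 ≥ 0.0177

Data Processing Inequality: For any Markov chain X → Y → Z, we have I(X;Y) ≥ I(X;Z).

Here Z = f(Y) is a deterministic function of Y, forming X → Y → Z.

Original I(X;Y) = 0.0681 bits

After applying f:
P(X,Z) where Z=f(Y):
- P(X,Z=0) = P(X,Y=0) + P(X,Y=2) + P(X,Y=3)
- P(X,Z=1) = P(X,Y=1)

I(X;Z) = I(X;f(Y)) = 0.0177 bits

Verification: 0.0681 ≥ 0.0177 ✓

Information cannot be created by processing; the function f can only lose information about X.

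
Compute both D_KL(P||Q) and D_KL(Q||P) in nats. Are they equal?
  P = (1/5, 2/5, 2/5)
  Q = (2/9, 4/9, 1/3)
D_KL(P||Q) = 0.0097, D_KL(Q||P) = 0.0095

KL divergence is not symmetric: D_KL(P||Q) ≠ D_KL(Q||P) in general.

D_KL(P||Q) = 0.0097 nats
D_KL(Q||P) = 0.0095 nats

No, they are not equal!

This asymmetry is why KL divergence is not a true distance metric.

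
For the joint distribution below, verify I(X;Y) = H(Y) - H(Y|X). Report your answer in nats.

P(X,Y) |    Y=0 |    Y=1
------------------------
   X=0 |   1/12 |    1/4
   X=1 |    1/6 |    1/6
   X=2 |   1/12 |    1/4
I(X;Y) = 0.0306 nats

Mutual information has multiple equivalent forms:
- I(X;Y) = H(X) - H(X|Y)
- I(X;Y) = H(Y) - H(Y|X)
- I(X;Y) = H(X) + H(Y) - H(X,Y)

Computing all quantities:
H(X) = 1.0986, H(Y) = 0.6365, H(X,Y) = 1.7046
H(X|Y) = 1.0680, H(Y|X) = 0.6059

Verification:
H(X) - H(X|Y) = 1.0986 - 1.0680 = 0.0306
H(Y) - H(Y|X) = 0.6365 - 0.6059 = 0.0306
H(X) + H(Y) - H(X,Y) = 1.0986 + 0.6365 - 1.7046 = 0.0306

All forms give I(X;Y) = 0.0306 nats. ✓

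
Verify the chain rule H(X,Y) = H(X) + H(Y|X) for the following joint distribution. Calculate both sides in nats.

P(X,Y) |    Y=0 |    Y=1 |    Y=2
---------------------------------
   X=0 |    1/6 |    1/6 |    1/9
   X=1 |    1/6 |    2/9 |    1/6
H(X,Y) = 1.7729, H(X) = 0.6870, H(Y|X) = 1.0859 (all in nats)

Chain rule: H(X,Y) = H(X) + H(Y|X)

Left side — joint entropy directly:
H(X,Y) = -Σ p(x,y) log p(x,y) = 1.7729 nats

Right side — compute H(Y|X) from the conditional distributions:
P(X) = (4/9, 5/9), so H(X) = 0.6870 nats
H(Y|X) = Σ_x P(X=x) · H(Y|X=x):
  P(Y|X=0) = (3/8, 3/8, 1/4), H(Y|X=0) = 1.0822, weight P(X=0) = 4/9
  P(Y|X=1) = (3/10, 2/5, 3/10), H(Y|X=1) = 1.0889, weight P(X=1) = 5/9
H(Y|X) = 1.0859 nats

H(X) + H(Y|X) = 0.6870 + 1.0859 = 1.7729 nats

Both sides equal 1.7729 nats. ✓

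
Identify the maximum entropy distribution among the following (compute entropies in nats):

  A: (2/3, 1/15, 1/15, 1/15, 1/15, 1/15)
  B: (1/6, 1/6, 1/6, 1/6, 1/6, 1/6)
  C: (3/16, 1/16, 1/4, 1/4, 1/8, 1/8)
B

For a discrete distribution over n outcomes, entropy is maximized by the uniform distribution.

Computing entropies:
H(A) = 1.1730 nats
H(B) = 1.7918 nats
H(C) = 1.7002 nats

The uniform distribution (where all probabilities equal 1/6) achieves the maximum entropy of log_e(6) = 1.7918 nats.

Distribution B has the highest entropy.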